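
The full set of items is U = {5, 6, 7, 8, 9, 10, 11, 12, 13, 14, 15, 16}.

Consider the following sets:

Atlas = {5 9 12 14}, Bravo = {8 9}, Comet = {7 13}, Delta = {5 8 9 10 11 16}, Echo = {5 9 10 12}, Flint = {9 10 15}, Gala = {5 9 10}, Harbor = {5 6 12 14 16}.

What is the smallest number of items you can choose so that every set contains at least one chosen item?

Take H = {5, 9, 13}. Each listed set contains at least one of these, so H is a hitting set of size 3.
The sets Bravo, Comet, Harbor are pairwise disjoint, so any hitting set needs a separate item for each — at least 3. Hence 3 is optimal.

3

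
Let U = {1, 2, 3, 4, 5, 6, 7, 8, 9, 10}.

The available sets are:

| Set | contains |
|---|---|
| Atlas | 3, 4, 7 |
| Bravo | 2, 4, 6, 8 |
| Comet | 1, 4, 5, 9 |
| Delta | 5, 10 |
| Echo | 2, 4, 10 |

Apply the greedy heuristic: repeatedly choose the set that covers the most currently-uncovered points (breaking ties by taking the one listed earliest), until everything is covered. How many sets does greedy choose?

Greedy: pick Bravo (covers 4 new) → pick Comet (covers 3 new) → pick Atlas (covers 2 new) → pick Delta (covers 1 new). Total picks: 4.

4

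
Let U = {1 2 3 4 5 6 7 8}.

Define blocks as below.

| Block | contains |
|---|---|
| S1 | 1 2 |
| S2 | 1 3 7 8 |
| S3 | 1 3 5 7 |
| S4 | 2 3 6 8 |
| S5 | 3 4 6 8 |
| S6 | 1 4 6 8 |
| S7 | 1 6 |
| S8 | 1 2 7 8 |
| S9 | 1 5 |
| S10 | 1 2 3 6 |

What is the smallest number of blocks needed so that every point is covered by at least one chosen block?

3

Take {S3, S5, S8}. Their union is {1, 2, 3, 4, 5, 6, 7, 8}, which is all 8 points.
No 2 of the 10 blocks cover everything (all 45 combinations miss at least one point), so 3 is optimal.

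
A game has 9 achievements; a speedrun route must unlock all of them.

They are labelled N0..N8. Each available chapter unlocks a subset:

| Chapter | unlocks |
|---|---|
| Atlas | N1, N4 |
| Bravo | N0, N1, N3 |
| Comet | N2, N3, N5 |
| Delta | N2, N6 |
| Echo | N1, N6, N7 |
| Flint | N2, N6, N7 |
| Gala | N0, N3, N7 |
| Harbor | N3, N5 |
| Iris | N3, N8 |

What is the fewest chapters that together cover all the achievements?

5

Atlas and Bravo and Comet and Flint and Iris together: Atlas ∪ Bravo ∪ Comet ∪ Flint ∪ Iris = {N0, N1, N2, N3, N4, N5, N6, N7, N8} — every achievement is covered.
No 4 of the 9 chapters cover everything (all 126 combinations miss at least one achievement), so 5 is optimal.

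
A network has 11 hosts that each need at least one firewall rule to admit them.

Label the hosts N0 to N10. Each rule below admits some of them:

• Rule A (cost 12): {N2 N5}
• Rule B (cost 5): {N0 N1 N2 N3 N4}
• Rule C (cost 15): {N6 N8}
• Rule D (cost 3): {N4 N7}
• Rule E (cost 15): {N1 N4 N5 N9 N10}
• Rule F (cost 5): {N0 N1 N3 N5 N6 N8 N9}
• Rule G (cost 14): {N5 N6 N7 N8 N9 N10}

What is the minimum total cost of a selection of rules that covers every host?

B, G together cover every host (B ∪ G = {N0, N1, N2, N3, N4, N5, N6, N7, N8, N9, N10}); total cost 5 + 14 = 19.
The greedy pick F, D, B, G costs 27; no covering selection beats 19.

19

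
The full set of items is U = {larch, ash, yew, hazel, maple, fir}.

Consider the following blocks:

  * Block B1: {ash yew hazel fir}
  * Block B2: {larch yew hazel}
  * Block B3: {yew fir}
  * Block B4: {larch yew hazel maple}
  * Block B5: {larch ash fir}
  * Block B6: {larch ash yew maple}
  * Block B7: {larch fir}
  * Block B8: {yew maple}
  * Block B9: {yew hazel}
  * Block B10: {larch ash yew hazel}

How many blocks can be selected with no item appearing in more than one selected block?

B7, B9 are pairwise disjoint (B7={larch,fir}; B9={yew,hazel}).
Every remaining block overlaps one of these, and no 3 of the listed blocks are pairwise disjoint, so 2 is the maximum.

2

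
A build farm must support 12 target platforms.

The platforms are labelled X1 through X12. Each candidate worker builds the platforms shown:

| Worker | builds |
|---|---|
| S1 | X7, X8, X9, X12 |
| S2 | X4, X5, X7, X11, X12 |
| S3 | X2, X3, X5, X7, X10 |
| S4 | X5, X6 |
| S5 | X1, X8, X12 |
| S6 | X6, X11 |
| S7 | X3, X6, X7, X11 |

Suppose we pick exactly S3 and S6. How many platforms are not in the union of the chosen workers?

Union of S3, S6 = {X2, X3, X5, X6, X7, X10, X11}.
Not covered: X1, X4, X8, X9, X12 — 5 platforms.

5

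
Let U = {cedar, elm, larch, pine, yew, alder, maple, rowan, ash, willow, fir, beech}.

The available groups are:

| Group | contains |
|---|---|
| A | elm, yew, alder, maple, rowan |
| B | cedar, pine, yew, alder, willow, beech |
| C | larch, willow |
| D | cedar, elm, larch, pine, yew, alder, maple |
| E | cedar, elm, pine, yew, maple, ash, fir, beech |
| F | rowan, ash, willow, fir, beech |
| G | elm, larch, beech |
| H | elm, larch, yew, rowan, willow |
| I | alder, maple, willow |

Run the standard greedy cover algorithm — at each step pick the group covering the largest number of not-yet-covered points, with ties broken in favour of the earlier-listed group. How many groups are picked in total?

3

Greedy: pick E (covers 8 new) → pick H (covers 3 new) → pick A (covers 1 new). Total picks: 3.
(The true minimum cover uses only 2 groups, so greedy is not optimal here.)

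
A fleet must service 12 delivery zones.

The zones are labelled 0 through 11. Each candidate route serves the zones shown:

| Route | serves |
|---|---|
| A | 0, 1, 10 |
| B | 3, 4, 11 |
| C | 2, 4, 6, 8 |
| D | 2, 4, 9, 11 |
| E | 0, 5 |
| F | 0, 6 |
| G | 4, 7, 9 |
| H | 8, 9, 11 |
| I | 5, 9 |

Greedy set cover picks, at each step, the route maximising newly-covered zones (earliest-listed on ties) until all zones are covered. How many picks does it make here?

Greedy: pick C (covers 4 new) → pick A (covers 3 new) → pick B (covers 2 new) → pick G (covers 2 new) → pick E (covers 1 new). Total picks: 5.

5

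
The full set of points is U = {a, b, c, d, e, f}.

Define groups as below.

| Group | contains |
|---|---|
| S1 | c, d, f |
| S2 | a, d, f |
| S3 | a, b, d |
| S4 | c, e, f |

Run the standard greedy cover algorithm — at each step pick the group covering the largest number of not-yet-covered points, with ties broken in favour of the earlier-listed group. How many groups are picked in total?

3

Greedy: pick S1 (covers 3 new) → pick S3 (covers 2 new) → pick S4 (covers 1 new). Total picks: 3.
(The true minimum cover uses only 2 groups, so greedy is not optimal here.)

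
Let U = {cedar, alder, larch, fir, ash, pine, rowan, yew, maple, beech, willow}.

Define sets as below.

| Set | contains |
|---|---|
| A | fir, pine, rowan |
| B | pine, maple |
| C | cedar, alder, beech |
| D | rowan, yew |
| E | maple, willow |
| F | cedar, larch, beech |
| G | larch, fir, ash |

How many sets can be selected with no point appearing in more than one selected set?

C, D, E, G are pairwise disjoint (C={cedar,alder,beech}; D={rowan,yew}; E={maple,willow}; G={larch,fir,ash}).
Every remaining set overlaps one of these, and no 5 of the listed sets are pairwise disjoint, so 4 is the maximum.

4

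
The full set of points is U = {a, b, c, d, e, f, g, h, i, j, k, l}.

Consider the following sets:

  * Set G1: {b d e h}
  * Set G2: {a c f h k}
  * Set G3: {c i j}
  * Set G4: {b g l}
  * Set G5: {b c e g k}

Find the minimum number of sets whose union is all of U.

4

G1 and G2 and G3 and G4 together: G1 ∪ G2 ∪ G3 ∪ G4 = {a, b, c, d, e, f, g, h, i, j, k, l} — every point is covered.
Only G2 contains a, so G2 is forced; the remaining 7 points need at least 3 more sets (each remaining set adds at most 3) — so at least 4 sets are needed, and 4 is optimal.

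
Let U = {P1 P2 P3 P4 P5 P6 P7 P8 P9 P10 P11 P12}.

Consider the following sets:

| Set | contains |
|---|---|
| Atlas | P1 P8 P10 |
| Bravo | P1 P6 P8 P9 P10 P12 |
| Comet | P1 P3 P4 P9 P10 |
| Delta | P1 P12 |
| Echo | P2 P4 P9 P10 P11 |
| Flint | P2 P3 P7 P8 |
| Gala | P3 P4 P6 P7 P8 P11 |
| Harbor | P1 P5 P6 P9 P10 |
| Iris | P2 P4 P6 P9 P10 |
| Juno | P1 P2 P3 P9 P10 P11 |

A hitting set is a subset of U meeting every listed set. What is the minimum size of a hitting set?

3

Take H = {P1, P2, P7}. Each listed set contains at least one of these, so H is a hitting set of size 3.
No choice of 2 elements meets every set, so 3 is the minimum.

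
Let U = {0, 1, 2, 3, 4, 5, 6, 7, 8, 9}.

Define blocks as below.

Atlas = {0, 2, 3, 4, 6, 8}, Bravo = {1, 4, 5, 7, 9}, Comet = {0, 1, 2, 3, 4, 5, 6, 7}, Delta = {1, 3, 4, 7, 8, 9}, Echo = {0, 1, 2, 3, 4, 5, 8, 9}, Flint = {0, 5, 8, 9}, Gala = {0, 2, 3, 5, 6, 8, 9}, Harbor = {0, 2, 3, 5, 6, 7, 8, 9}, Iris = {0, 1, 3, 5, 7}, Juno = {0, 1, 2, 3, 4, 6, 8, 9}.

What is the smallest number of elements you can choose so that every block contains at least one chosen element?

2

The 2 elements {0, 7} hit every block.
No single element lies in every block, so at least 2 are needed and 2 is optimal.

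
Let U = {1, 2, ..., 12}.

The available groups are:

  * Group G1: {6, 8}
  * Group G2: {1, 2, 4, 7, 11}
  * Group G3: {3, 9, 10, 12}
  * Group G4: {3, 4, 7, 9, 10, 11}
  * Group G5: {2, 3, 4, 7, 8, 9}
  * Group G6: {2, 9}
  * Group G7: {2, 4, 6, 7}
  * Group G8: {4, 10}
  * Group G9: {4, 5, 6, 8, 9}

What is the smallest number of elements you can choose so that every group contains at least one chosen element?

3

H = {4, 6, 9} meets every group (each contains at least one member of H), and |H| = 3.
The groups G1, G6, G8 are pairwise disjoint, so any hitting set needs a separate element for each — at least 3. Hence 3 is optimal.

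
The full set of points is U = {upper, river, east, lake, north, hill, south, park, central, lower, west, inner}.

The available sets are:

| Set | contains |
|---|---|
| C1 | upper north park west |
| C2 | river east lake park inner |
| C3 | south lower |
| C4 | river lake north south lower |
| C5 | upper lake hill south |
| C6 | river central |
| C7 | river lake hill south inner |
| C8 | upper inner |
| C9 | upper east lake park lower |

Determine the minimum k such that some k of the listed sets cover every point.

4

Take {C1, C6, C7, C9}. Their union is {upper, river, east, lake, north, hill, south, park, central, lower, west, inner}, which is all 12 points.
No 3 of the 9 sets cover everything (all 84 combinations miss at least one point), so 4 is optimal.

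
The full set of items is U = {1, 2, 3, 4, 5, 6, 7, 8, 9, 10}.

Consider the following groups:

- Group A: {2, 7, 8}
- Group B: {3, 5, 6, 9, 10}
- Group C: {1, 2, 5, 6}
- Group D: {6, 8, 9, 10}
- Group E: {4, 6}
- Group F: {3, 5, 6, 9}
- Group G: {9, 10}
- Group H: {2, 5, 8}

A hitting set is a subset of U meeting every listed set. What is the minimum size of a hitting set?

3

Take T = {2, 6, 10}. Each listed group contains at least one of these, so T is a hitting set of size 3.
The groups E, G, H are pairwise disjoint, so any hitting set needs a separate item for each — at least 3. Hence 3 is optimal.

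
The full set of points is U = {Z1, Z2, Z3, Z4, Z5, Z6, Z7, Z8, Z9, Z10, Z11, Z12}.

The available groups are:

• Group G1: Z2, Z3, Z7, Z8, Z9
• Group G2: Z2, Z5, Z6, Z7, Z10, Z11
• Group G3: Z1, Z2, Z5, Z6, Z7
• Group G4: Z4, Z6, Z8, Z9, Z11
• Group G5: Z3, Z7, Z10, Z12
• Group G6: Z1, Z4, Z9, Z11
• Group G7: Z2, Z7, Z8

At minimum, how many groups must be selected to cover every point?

G3 and G4 and G5 together: G3 ∪ G4 ∪ G5 = {Z1, Z2, Z3, Z4, Z5, Z6, Z7, Z8, Z9, Z10, Z11, Z12} — every point is covered.
Only G5 contains Z12, so G5 is forced; the remaining 8 points need at least 2 more groups (each remaining group adds at most 5) — so at least 3 groups are needed, and 3 is optimal.

3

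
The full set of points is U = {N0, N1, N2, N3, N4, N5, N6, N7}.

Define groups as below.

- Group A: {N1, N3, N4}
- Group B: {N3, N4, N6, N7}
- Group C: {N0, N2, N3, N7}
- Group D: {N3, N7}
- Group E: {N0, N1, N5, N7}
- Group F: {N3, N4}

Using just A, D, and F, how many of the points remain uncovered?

Union of A, D, F = {N1, N3, N4, N7}.
Not covered: N0, N2, N5, N6 — 4 points.

4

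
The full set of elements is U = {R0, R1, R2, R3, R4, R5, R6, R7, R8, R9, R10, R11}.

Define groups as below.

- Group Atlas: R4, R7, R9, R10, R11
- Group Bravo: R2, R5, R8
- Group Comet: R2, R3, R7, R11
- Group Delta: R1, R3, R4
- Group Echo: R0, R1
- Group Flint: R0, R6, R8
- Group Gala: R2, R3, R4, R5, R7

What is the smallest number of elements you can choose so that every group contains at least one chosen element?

Take H = {R1, R7, R8}. Each listed group contains at least one of these, so H is a hitting set of size 3.
The groups Atlas, Bravo, Echo are pairwise disjoint, so any hitting set needs a separate element for each — at least 3. Hence 3 is optimal.

3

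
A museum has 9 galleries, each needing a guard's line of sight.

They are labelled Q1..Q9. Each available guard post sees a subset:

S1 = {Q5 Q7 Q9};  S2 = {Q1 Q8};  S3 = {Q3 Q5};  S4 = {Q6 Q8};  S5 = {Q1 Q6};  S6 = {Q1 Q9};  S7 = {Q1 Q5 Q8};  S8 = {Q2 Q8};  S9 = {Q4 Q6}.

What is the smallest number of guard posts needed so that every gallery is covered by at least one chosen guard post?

Take {S1, S2, S3, S8, S9}. Their union is {Q1, Q2, Q3, Q4, Q5, Q6, Q7, Q8, Q9}, which is all 9 galleries.
Only S3 contains Q3, so S3 is forced; the remaining 7 galleries need at least 4 more guard posts (each remaining guard post adds at most 2) — so at least 5 guard posts are needed, and 5 is optimal.

5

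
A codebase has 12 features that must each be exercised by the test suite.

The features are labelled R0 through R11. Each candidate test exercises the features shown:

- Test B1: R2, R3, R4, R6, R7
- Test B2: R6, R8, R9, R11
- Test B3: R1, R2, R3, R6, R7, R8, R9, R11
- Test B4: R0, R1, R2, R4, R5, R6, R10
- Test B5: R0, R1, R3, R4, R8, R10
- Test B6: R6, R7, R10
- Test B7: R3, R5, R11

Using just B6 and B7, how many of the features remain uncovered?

6

Union of B6, B7 = {R3, R5, R6, R7, R10, R11}.
Not covered: R0, R1, R2, R4, R8, R9 — 6 features.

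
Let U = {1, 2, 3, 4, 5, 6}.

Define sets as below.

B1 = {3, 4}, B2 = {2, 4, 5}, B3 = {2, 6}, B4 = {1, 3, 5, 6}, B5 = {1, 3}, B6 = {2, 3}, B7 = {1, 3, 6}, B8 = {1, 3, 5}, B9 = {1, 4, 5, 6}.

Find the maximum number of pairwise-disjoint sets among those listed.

2

B3, B8 are pairwise disjoint (B3={2,6}; B8={1,3,5}).
Every remaining set overlaps one of these, and no 3 of the listed sets are pairwise disjoint, so 2 is the maximum.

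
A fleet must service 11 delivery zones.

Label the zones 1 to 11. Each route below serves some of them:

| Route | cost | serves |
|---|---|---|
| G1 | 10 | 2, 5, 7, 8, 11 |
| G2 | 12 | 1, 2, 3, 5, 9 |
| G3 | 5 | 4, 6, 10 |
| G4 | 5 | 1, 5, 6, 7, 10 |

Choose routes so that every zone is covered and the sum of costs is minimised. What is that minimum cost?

27

G1, G2, G3 together cover every zone (G1 ∪ G2 ∪ G3 = {1, 2, 3, 4, 5, 6, 7, 8, 9, 10, 11}); total cost 10 + 12 + 5 = 27.
The greedy pick G4, G1, G3, G2 costs 32; no covering selection beats 27.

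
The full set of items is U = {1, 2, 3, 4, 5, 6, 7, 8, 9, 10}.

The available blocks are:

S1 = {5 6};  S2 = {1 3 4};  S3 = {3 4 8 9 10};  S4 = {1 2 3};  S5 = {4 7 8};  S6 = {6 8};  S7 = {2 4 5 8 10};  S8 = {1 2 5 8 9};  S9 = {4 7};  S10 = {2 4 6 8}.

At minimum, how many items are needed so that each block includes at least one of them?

Take H = {2, 4, 6}. Each listed block contains at least one of these, so H is a hitting set of size 3.
The blocks S4, S6, S9 are pairwise disjoint, so any hitting set needs a separate item for each — at least 3. Hence 3 is optimal.

3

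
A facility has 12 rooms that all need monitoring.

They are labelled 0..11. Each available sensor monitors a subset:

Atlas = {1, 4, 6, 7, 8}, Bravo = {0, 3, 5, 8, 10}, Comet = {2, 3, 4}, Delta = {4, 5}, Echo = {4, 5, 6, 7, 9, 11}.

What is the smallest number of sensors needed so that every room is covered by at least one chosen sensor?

4

Atlas and Bravo and Comet and Echo together: Atlas ∪ Bravo ∪ Comet ∪ Echo = {0, 1, 2, 3, 4, 5, 6, 7, 8, 9, 10, 11} — every room is covered.
No 3 of the 5 sensors cover everything (all 10 combinations miss at least one room), so 4 is optimal.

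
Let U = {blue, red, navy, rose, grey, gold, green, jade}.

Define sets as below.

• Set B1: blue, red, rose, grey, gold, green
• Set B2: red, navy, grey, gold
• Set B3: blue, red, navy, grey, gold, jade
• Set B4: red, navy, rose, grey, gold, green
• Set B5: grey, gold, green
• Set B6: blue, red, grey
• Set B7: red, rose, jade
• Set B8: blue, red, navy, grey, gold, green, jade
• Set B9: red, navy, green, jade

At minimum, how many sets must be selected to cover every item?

2

Take {B7, B8}. Their union is {blue, red, navy, rose, grey, gold, green, jade}, which is all 8 items.
No single set has all 8 items (the largest, B8, has 7), so 2 is optimal.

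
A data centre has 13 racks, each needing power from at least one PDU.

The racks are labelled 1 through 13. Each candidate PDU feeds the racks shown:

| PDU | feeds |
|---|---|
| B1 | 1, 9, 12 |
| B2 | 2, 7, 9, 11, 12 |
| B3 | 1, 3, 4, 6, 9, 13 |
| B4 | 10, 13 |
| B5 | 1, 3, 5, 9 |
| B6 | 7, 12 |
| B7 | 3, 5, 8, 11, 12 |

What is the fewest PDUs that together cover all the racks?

B2 and B3 and B4 and B7 together: B2 ∪ B3 ∪ B4 ∪ B7 = {1, 2, 3, 4, 5, 6, 7, 8, 9, 10, 11, 12, 13} — every rack is covered.
Only B4 contains 10, so B4 is forced; the remaining 11 racks need at least 3 more PDUs (each remaining PDU adds at most 5) — so at least 4 PDUs are needed, and 4 is optimal.

4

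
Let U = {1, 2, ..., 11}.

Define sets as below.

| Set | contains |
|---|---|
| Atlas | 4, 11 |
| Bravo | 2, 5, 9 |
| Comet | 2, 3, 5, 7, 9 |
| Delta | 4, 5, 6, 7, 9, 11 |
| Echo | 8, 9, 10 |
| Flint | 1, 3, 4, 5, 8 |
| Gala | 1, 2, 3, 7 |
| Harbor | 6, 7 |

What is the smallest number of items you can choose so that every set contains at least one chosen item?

3

H = {4, 7, 9} meets every set (each contains at least one member of H), and |H| = 3.
The sets Atlas, Echo, Harbor are pairwise disjoint, so any hitting set needs a separate item for each — at least 3. Hence 3 is optimal.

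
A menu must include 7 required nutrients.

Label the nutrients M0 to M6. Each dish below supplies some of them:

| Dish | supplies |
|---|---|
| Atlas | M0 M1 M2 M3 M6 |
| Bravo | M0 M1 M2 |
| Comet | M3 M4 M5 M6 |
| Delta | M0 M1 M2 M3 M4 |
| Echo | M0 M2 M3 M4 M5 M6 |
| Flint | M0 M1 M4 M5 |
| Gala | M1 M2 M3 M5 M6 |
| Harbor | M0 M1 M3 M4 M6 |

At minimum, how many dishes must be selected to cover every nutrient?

Take {Bravo, Comet}. Their union is {M0, M1, M2, M3, M4, M5, M6}, which is all 7 nutrients.
No single dish has all 7 nutrients (the largest, Echo, has 6), so 2 is optimal.

2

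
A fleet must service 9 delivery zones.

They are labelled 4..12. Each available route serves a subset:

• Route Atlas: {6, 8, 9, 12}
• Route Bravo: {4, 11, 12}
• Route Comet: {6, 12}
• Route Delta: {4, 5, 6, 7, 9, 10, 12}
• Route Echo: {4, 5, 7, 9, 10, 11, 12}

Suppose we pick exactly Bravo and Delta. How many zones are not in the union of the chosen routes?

1

Union of Bravo, Delta = {4, 5, 6, 7, 9, 10, 11, 12}.
Not covered: 8 — 1 zone.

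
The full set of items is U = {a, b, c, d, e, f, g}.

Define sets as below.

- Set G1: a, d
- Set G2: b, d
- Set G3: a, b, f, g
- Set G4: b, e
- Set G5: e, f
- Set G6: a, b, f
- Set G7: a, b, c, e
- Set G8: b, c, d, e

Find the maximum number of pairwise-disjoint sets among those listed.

2

G2, G5 are pairwise disjoint (G2={b,d}; G5={e,f}).
Every remaining set overlaps one of these, and no 3 of the listed sets are pairwise disjoint, so 2 is the maximum.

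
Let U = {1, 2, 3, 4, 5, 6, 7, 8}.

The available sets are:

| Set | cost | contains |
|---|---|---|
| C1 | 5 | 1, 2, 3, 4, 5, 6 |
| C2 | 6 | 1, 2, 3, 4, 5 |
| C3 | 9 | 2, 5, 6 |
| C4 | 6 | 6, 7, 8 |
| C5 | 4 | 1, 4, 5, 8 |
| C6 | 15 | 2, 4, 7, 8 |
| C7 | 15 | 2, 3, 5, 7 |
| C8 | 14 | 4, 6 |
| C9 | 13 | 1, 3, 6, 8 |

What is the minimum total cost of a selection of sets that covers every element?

11

C1, C4 together cover every element (C1 ∪ C4 = {1, 2, 3, 4, 5, 6, 7, 8}); total cost 5 + 6 = 11.
No covering selection has total cost below 11.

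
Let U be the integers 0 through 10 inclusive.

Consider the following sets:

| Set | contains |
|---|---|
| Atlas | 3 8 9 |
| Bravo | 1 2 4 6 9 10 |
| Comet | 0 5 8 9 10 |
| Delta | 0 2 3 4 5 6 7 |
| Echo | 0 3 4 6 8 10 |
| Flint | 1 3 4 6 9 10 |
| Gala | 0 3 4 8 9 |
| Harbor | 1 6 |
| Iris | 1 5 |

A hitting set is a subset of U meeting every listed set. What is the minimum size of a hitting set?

3

The 3 items {0, 1, 3} hit every set.
No choice of 2 items meets every set, so 3 is the minimum.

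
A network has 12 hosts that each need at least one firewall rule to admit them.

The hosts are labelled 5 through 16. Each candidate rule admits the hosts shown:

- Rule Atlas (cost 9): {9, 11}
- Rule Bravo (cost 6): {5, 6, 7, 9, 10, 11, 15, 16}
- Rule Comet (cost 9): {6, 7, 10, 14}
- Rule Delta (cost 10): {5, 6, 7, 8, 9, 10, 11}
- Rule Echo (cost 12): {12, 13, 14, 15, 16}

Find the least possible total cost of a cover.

Delta, Echo together cover every host (Delta ∪ Echo = {5, 6, 7, 8, 9, 10, 11, 12, 13, 14, 15, 16}); total cost 10 + 12 = 22.
The greedy pick Bravo, Echo, Delta costs 28; no covering selection beats 22.

22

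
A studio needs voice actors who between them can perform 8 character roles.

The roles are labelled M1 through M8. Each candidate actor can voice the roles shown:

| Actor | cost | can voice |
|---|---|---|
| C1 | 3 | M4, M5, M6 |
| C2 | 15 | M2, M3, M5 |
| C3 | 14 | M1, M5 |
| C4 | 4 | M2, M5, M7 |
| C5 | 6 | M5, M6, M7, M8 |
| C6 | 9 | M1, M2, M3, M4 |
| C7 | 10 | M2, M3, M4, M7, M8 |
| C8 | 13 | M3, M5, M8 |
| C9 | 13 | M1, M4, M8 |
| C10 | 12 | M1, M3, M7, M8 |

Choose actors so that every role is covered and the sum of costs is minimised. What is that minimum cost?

C5, C6 together cover every role (C5 ∪ C6 = {M1, M2, M3, M4, M5, M6, M7, M8}); total cost 6 + 9 = 15.
The greedy pick C1, C4, C10 costs 19; no covering selection beats 15.

15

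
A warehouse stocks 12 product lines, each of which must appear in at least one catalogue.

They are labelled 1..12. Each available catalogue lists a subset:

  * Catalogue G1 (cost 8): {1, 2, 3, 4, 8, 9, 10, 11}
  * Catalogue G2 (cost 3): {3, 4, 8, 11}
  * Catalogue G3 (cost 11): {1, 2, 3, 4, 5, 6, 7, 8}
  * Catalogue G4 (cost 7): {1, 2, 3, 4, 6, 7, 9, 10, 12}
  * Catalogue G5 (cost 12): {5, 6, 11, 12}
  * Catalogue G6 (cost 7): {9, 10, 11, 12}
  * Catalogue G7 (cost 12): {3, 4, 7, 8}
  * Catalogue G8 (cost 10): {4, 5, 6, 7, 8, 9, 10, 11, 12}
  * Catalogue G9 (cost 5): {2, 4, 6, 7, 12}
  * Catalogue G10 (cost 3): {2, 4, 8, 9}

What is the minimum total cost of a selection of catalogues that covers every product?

17

G4, G8 together cover every product (G4 ∪ G8 = {1, 2, 3, 4, 5, 6, 7, 8, 9, 10, 11, 12}); total cost 7 + 10 = 17.
The greedy pick G2, G4, G8 costs 20; no covering selection beats 17.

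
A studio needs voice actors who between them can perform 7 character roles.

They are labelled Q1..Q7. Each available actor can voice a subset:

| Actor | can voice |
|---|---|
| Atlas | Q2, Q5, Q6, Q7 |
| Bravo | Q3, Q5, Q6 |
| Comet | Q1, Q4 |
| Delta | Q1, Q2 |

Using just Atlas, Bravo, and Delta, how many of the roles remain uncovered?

Union of Atlas, Bravo, Delta = {Q1, Q2, Q3, Q5, Q6, Q7}.
Not covered: Q4 — 1 role.

1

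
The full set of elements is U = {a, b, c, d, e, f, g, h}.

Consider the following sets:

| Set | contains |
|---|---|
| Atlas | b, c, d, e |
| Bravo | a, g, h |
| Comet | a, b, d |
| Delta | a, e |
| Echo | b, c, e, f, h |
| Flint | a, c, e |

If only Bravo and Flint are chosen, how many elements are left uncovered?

Union of Bravo, Flint = {a, c, e, g, h}.
Not covered: b, d, f — 3 elements.

3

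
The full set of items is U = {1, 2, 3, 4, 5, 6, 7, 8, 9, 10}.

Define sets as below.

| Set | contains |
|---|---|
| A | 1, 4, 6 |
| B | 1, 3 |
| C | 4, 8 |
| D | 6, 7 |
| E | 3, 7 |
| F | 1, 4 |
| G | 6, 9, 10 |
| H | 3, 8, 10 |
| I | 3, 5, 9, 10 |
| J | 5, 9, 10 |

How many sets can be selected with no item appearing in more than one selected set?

4

B, C, D, J are pairwise disjoint (B={1,3}; C={4,8}; D={6,7}; J={5,9,10}).
Every remaining set overlaps one of these, and no 5 of the listed sets are pairwise disjoint, so 4 is the maximum.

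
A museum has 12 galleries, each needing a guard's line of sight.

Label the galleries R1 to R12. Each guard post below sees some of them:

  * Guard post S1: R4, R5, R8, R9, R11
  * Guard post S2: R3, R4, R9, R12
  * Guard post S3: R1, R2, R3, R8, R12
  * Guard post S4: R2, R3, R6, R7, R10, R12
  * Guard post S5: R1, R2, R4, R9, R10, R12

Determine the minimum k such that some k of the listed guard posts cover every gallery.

3

S1 and S3 and S4 together: S1 ∪ S3 ∪ S4 = {R1, R2, R3, R4, R5, R6, R7, R8, R9, R10, R11, R12} — every gallery is covered.
Only S1 contains R5, so S1 is forced; the remaining 7 galleries need at least 2 more guard posts (each remaining guard post adds at most 6) — so at least 3 guard posts are needed, and 3 is optimal.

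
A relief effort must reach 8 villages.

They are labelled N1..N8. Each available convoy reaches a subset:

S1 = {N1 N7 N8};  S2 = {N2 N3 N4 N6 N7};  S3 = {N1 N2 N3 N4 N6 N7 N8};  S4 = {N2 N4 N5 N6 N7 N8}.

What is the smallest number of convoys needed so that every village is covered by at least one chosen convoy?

Take {S3, S4}. Their union is {N1, N2, N3, N4, N5, N6, N7, N8}, which is all 8 villages.
No single convoy has all 8 villages (the largest, S3, has 7), so 2 is optimal.

2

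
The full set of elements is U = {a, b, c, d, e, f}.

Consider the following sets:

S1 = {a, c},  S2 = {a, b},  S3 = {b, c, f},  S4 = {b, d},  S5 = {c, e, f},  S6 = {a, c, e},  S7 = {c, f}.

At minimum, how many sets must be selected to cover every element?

3

S3, S4, and S6 cover everything between them: the union {a, b, c, d, e, f} is all of U.
Only S4 contains d, so S4 is forced; the remaining 4 elements need at least 2 more sets (each remaining set adds at most 3) — so at least 3 sets are needed, and 3 is optimal.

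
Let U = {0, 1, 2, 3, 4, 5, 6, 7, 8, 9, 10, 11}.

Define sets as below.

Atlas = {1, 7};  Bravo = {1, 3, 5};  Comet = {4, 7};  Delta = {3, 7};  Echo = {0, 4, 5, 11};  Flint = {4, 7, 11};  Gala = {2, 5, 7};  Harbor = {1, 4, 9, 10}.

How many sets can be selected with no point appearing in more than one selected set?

Gala, Harbor are pairwise disjoint (Gala={2,5,7}; Harbor={1,4,9,10}).
Every remaining set overlaps one of these, and no 3 of the listed sets are pairwise disjoint, so 2 is the maximum.

2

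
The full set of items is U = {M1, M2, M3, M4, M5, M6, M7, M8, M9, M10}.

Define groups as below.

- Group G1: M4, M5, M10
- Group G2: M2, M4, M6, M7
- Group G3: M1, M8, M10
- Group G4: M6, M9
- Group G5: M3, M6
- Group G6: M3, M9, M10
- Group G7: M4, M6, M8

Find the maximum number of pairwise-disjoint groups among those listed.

G2, G3 are pairwise disjoint (G2={M2,M4,M6,M7}; G3={M1,M8,M10}).
Every remaining group overlaps one of these, and no 3 of the listed groups are pairwise disjoint, so 2 is the maximum.

2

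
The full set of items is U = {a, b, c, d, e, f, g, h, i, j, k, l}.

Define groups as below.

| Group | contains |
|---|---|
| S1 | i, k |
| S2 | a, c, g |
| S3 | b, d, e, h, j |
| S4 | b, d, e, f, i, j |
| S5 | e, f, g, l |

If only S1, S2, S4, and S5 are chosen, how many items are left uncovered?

Union of S1, S2, S4, S5 = {a, b, c, d, e, f, g, i, j, k, l}.
Not covered: h — 1 item.

1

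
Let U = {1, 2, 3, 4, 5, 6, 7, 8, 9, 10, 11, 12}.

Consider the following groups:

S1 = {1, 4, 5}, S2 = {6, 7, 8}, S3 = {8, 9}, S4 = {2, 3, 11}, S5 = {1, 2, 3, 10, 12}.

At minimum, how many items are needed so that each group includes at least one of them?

Take H = {2, 4, 8}. Each listed group contains at least one of these, so H is a hitting set of size 3.
The groups S1, S2, S4 are pairwise disjoint, so any hitting set needs a separate item for each — at least 3. Hence 3 is optimal.

3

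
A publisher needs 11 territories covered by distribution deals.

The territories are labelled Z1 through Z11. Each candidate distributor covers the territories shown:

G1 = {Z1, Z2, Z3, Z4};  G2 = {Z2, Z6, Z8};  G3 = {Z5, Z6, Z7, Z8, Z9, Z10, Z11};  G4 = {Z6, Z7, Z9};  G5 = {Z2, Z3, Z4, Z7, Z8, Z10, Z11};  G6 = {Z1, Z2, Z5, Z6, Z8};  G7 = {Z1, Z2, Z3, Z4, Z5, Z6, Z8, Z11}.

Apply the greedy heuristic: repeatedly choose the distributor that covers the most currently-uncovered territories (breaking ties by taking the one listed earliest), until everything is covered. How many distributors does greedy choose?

2

Greedy: pick G7 (covers 8 new) → pick G3 (covers 3 new). Total picks: 2.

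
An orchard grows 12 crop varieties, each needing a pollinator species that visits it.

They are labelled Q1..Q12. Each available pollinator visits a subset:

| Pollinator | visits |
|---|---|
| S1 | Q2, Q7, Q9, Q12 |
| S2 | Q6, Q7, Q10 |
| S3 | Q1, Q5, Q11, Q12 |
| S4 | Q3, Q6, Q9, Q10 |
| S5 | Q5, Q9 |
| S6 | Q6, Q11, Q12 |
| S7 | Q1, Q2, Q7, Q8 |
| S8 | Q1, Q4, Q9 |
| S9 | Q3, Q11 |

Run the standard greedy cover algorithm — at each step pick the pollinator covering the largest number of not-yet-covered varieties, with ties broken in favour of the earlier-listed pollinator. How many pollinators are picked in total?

Greedy: pick S1 (covers 4 new) → pick S3 (covers 3 new) → pick S4 (covers 3 new) → pick S7 (covers 1 new) → pick S8 (covers 1 new). Total picks: 5.
(The true minimum cover uses only 4 pollinators, so greedy is not optimal here.)

5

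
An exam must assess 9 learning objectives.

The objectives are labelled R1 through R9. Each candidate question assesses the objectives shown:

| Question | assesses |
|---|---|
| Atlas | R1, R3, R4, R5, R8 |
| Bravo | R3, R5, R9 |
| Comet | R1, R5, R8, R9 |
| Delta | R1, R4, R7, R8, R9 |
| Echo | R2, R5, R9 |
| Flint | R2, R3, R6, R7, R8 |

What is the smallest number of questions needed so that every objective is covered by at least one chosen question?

Take {Delta, Echo, Flint}. Their union is {R1, R2, R3, R4, R5, R6, R7, R8, R9}, which is all 9 objectives.
Only Flint contains R6, so Flint is forced; the remaining 4 objectives need at least 2 more questions (each remaining question adds at most 3) — so at least 3 questions are needed, and 3 is optimal.

3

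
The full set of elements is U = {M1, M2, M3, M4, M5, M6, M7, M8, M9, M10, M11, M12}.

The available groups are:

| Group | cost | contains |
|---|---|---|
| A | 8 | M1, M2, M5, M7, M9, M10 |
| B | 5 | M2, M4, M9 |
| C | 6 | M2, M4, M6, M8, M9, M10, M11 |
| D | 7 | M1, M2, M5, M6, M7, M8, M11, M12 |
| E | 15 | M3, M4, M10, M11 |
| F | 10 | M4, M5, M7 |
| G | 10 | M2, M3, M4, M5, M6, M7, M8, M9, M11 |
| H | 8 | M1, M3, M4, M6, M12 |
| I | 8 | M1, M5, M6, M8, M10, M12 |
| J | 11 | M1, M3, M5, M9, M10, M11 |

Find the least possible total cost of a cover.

G, I together cover every element (G ∪ I = {M1, M2, M3, M4, M5, M6, M7, M8, M9, M10, M11, M12}); total cost 10 + 8 = 18.
The greedy pick C, D, H costs 21; no covering selection beats 18.

18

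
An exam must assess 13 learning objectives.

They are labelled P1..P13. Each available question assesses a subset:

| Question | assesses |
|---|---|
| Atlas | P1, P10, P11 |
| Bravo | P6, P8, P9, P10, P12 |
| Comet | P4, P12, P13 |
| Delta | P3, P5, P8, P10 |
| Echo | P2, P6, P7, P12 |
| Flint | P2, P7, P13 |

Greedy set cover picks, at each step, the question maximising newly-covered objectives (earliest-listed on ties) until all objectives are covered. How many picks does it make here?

Greedy: pick Bravo (covers 5 new) → pick Flint (covers 3 new) → pick Atlas (covers 2 new) → pick Delta (covers 2 new) → pick Comet (covers 1 new). Total picks: 5.

5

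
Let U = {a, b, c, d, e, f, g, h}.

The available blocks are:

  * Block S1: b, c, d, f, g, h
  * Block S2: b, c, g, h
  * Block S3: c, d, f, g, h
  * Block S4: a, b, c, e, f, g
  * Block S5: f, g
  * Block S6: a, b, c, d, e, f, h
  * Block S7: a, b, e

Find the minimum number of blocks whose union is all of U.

2

Take {S3, S7}. Their union is {a, b, c, d, e, f, g, h}, which is all 8 elements.
No single block has all 8 elements (the largest, S6, has 7), so 2 is optimal.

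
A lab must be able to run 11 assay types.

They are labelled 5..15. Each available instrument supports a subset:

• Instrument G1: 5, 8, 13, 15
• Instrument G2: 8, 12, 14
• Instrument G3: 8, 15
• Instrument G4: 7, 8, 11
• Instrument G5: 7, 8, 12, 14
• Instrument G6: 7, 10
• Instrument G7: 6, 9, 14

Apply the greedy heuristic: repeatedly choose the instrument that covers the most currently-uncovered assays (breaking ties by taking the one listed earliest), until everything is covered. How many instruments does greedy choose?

5

Greedy: pick G1 (covers 4 new) → pick G5 (covers 3 new) → pick G7 (covers 2 new) → pick G4 (covers 1 new) → pick G6 (covers 1 new). Total picks: 5.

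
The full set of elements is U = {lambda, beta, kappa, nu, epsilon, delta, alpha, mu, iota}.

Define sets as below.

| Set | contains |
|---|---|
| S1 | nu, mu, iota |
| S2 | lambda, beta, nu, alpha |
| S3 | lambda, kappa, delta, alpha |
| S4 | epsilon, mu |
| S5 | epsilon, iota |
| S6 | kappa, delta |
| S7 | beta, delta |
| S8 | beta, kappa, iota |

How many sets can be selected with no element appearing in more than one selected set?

S2, S5, S6 are pairwise disjoint (S2={lambda,beta,nu,alpha}; S5={epsilon,iota}; S6={kappa,delta}).
Every remaining set overlaps one of these, and no 4 of the listed sets are pairwise disjoint, so 3 is the maximum.

3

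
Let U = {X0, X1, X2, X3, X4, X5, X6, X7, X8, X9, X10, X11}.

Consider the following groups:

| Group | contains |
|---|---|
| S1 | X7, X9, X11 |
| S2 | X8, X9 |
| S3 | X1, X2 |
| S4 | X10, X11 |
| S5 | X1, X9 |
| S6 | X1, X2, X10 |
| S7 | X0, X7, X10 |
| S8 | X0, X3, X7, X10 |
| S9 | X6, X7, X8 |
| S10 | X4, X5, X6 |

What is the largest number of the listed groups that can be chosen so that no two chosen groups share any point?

4

S2, S3, S7, S10 are pairwise disjoint (S2={X8,X9}; S3={X1,X2}; S7={X0,X7,X10}; S10={X4,X5,X6}).
Every remaining group overlaps one of these, and no 5 of the listed groups are pairwise disjoint, so 4 is the maximum.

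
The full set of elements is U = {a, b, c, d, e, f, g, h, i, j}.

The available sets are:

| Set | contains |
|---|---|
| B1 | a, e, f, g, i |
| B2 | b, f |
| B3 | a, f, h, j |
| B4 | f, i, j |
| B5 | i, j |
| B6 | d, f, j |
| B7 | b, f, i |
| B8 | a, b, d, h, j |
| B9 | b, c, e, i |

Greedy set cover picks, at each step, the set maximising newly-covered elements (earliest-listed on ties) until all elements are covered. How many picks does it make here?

Greedy: pick B1 (covers 5 new) → pick B8 (covers 4 new) → pick B9 (covers 1 new). Total picks: 3.

3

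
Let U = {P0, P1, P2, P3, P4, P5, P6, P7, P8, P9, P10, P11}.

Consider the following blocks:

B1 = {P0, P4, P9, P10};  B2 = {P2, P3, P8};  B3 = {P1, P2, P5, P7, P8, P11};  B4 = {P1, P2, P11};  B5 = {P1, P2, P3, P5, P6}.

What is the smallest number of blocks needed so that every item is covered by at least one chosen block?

3

B1 and B3 and B5 together: B1 ∪ B3 ∪ B5 = {P0, P1, P2, P3, P4, P5, P6, P7, P8, P9, P10, P11} — every item is covered.
Only B1 contains P0, so B1 is forced; the remaining 8 items need at least 2 more blocks (each remaining block adds at most 6) — so at least 3 blocks are needed, and 3 is optimal.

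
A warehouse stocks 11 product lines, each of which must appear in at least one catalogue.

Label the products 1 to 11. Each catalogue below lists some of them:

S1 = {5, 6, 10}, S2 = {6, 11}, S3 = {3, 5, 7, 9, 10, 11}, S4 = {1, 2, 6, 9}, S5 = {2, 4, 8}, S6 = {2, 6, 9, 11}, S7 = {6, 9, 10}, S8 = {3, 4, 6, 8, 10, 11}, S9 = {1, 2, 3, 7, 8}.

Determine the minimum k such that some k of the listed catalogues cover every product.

S3 and S8 and S9 together: S3 ∪ S8 ∪ S9 = {1, 2, 3, 4, 5, 6, 7, 8, 9, 10, 11} — every product is covered.
No 2 of the 9 catalogues cover everything (all 36 combinations miss at least one product), so 3 is optimal.

3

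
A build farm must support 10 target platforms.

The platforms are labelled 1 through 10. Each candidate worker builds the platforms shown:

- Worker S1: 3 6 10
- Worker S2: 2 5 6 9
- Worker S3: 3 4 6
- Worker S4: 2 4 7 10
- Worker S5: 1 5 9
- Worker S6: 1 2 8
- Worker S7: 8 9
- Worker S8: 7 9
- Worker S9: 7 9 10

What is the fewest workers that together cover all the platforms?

4

S1 and S2 and S4 and S6 together: S1 ∪ S2 ∪ S4 ∪ S6 = {1, 2, 3, 4, 5, 6, 7, 8, 9, 10} — every platform is covered.
No 3 of the 9 workers cover everything (all 84 combinations miss at least one platform), so 4 is optimal.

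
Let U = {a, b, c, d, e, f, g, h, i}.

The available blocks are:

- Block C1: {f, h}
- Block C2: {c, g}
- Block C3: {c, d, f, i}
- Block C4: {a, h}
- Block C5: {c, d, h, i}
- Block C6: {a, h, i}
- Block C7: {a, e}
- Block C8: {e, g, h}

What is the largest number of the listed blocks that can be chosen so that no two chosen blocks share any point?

C1, C2, C7 are pairwise disjoint (C1={f,h}; C2={c,g}; C7={a,e}).
Every remaining block overlaps one of these, and no 4 of the listed blocks are pairwise disjoint, so 3 is the maximum.

3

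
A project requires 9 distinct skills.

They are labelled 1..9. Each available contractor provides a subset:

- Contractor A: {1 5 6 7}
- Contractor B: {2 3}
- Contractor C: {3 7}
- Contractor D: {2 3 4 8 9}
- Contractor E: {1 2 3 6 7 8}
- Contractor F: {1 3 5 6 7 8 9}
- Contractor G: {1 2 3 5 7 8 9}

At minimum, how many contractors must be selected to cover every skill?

Take {A, D}. Their union is {1, 2, 3, 4, 5, 6, 7, 8, 9}, which is all 9 skills.
No single contractor has all 9 skills (the largest, F, has 7), so 2 is optimal.

2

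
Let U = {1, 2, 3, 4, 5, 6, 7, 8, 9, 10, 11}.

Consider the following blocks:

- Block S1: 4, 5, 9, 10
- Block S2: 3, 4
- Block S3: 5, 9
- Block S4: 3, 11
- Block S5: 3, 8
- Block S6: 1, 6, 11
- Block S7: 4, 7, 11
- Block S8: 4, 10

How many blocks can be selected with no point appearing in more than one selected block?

4

S3, S5, S6, S8 are pairwise disjoint (S3={5,9}; S5={3,8}; S6={1,6,11}; S8={4,10}).
Every remaining block overlaps one of these, and no 5 of the listed blocks are pairwise disjoint, so 4 is the maximum.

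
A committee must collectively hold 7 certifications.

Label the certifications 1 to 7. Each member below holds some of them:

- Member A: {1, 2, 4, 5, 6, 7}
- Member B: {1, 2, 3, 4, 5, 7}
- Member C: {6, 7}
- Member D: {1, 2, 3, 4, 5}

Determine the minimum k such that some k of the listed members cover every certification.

2

Take {A, B}. Their union is {1, 2, 3, 4, 5, 6, 7}, which is all 7 certifications.
No single member has all 7 certifications (the largest, A, has 6), so 2 is optimal.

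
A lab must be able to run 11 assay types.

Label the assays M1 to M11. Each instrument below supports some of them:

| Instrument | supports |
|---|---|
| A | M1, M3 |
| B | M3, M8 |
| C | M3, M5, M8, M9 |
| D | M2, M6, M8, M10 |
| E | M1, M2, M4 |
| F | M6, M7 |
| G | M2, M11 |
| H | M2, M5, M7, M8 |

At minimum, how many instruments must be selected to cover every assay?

5

C and D and E and G and H together: C ∪ D ∪ E ∪ G ∪ H = {M1, M2, M3, M4, M5, M6, M7, M8, M9, M10, M11} — every assay is covered.
No 4 of the 8 instruments cover everything (all 70 combinations miss at least one assay), so 5 is optimal.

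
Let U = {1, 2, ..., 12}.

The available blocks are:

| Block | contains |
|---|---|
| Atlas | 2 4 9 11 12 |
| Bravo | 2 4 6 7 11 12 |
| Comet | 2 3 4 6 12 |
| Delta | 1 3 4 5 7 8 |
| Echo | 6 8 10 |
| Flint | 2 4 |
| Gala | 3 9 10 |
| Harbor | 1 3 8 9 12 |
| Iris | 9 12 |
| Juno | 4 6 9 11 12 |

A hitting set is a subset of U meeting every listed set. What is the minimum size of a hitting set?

3

The 3 elements {4, 10, 12} hit every block.
The blocks Echo, Flint, Iris are pairwise disjoint, so any hitting set needs a separate element for each — at least 3. Hence 3 is optimal.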